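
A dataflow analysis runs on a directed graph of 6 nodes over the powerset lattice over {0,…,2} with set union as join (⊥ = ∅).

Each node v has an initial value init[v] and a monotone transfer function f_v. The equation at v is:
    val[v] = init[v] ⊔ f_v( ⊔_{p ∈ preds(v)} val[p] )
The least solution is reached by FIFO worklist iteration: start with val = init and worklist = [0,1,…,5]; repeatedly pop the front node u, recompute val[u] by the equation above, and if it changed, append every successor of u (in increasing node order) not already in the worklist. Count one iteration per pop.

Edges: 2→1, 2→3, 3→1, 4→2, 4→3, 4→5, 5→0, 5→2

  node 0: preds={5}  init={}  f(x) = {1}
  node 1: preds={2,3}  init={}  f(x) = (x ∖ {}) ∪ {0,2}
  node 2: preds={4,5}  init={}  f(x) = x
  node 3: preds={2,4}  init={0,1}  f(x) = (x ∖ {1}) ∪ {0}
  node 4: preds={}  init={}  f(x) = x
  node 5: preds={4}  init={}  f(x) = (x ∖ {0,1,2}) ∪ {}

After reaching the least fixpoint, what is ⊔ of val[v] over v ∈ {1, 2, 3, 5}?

{0,1,2}

Worklist (6 pops):
  #1 pop 0: in={} → {1} (was {}); enqueue []
  #2 pop 1: in={0,1} → {0,1,2} (was {}); enqueue []
  #3 pop 2: in={} → {} (no change)
  #4 pop 3: in={} → {0,1} (no change)
  #5 pop 4: in={} → {} (no change)
  #6 pop 5: in={} → {} (no change)

Fixpoint:
  val[0] = {1}
  val[1] = {0,1,2}
  val[2] = {}
  val[3] = {0,1}
  val[4] = {}
  val[5] = {}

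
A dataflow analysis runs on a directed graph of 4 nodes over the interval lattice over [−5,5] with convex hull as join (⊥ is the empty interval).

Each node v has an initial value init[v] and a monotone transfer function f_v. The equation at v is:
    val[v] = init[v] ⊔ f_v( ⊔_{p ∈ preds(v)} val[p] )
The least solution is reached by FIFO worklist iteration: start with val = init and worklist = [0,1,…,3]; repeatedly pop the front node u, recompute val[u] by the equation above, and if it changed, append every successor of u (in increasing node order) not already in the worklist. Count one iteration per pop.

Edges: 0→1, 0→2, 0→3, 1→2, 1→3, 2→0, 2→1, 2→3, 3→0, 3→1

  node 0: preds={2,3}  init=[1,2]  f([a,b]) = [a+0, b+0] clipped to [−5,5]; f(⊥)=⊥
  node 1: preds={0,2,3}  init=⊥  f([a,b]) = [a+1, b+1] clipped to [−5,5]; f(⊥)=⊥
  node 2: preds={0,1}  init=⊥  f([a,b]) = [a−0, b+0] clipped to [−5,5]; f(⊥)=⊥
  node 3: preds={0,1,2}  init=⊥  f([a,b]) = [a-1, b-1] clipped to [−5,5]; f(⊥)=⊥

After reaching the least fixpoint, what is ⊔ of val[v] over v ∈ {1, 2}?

Iteration log — 30 steps:
  step 1. node 0  ⊔preds=⊥  new=[1,2]  stable
  step 2. node 1  ⊔preds=[1,2]  new=[2,3]  old=⊥  +wl: 
  step 3. node 2  ⊔preds=[1,3]  new=[1,3]  old=⊥  +wl: 0,1
  step 4. node 3  ⊔preds=[1,3]  new=[0,2]  old=⊥  +wl: 
  step 5. node 0  ⊔preds=[0,3]  new=[0,3]  old=[1,2]  +wl: 2,3
  step 6. node 1  ⊔preds=[0,3]  new=[1,4]  old=[2,3]  +wl: 
  step 7. node 2  ⊔preds=[0,4]  new=[0,4]  old=[1,3]  +wl: 0,1
  step 8. node 3  ⊔preds=[0,4]  new=[-1,3]  old=[0,2]  +wl: 
  step 9. node 0  ⊔preds=[-1,4]  new=[-1,4]  old=[0,3]  +wl: 2,3
  step 10. node 1  ⊔preds=[-1,4]  new=[0,5]  old=[1,4]  +wl: 
  step 11. node 2  ⊔preds=[-1,5]  new=[-1,5]  old=[0,4]  +wl: 0,1
  step 12. node 3  ⊔preds=[-1,5]  new=[-2,4]  old=[-1,3]  +wl: 
  step 13. node 0  ⊔preds=[-2,5]  new=[-2,5]  old=[-1,4]  +wl: 2,3
  step 14. node 1  ⊔preds=[-2,5]  new=[-1,5]  old=[0,5]  +wl: 
  step 15. node 2  ⊔preds=[-2,5]  new=[-2,5]  old=[-1,5]  +wl: 0,1
  step 16. node 3  ⊔preds=[-2,5]  new=[-3,4]  old=[-2,4]  +wl: 
  step 17. node 0  ⊔preds=[-3,5]  new=[-3,5]  old=[-2,5]  +wl: 2,3
  step 18. node 1  ⊔preds=[-3,5]  new=[-2,5]  old=[-1,5]  +wl: 
  step 19. node 2  ⊔preds=[-3,5]  new=[-3,5]  old=[-2,5]  +wl: 0,1
  step 20. node 3  ⊔preds=[-3,5]  new=[-4,4]  old=[-3,4]  +wl: 
  step 21. node 0  ⊔preds=[-4,5]  new=[-4,5]  old=[-3,5]  +wl: 2,3
  step 22. node 1  ⊔preds=[-4,5]  new=[-3,5]  old=[-2,5]  +wl: 
  step 23. node 2  ⊔preds=[-4,5]  new=[-4,5]  old=[-3,5]  +wl: 0,1
  step 24. node 3  ⊔preds=[-4,5]  new=[-5,4]  old=[-4,4]  +wl: 
  step 25. node 0  ⊔preds=[-5,5]  new=[-5,5]  old=[-4,5]  +wl: 2,3
  step 26. node 1  ⊔preds=[-5,5]  new=[-4,5]  old=[-3,5]  +wl: 
  step 27. node 2  ⊔preds=[-5,5]  new=[-5,5]  old=[-4,5]  +wl: 0,1
  step 28. node 3  ⊔preds=[-5,5]  new=[-5,4]  stable
  step 29. node 0  ⊔preds=[-5,5]  new=[-5,5]  stable
  step 30. node 1  ⊔preds=[-5,5]  new=[-4,5]  stable

Least fixpoint reached:
  node 0: [-5,5]
  node 1: [-4,5]
  node 2: [-5,5]
  node 3: [-5,4]

[-5,5]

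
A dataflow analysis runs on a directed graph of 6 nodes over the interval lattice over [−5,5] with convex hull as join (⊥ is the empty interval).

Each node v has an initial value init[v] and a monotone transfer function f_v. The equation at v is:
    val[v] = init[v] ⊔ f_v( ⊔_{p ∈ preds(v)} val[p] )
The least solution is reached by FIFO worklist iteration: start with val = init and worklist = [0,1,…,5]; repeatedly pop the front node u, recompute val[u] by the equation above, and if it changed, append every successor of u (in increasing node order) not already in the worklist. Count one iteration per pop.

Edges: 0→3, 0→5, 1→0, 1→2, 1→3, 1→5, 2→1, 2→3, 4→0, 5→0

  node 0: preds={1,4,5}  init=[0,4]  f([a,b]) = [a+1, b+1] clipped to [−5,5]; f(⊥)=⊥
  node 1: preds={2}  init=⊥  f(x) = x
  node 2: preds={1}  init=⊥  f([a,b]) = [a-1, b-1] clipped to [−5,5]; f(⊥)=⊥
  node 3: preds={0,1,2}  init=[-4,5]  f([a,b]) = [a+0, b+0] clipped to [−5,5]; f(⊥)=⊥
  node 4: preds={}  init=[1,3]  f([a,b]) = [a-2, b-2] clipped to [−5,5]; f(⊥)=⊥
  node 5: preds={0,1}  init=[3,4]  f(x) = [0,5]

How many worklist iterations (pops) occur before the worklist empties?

7

Iteration log — 7 steps:
  step 1. node 0  ⊔preds=[1,4]  new=[0,5]  old=[0,4]  +wl: 
  step 2. node 1  ⊔preds=⊥  new=⊥  stable
  step 3. node 2  ⊔preds=⊥  new=⊥  stable
  step 4. node 3  ⊔preds=[0,5]  new=[-4,5]  stable
  step 5. node 4  ⊔preds=⊥  new=[1,3]  stable
  step 6. node 5  ⊔preds=[0,5]  new=[0,5]  old=[3,4]  +wl: 0
  step 7. node 0  ⊔preds=[0,5]  new=[0,5]  stable

Least fixpoint reached:
  node 0: [0,5]
  node 1: ⊥
  node 2: ⊥
  node 3: [-4,5]
  node 4: [1,3]
  node 5: [0,5]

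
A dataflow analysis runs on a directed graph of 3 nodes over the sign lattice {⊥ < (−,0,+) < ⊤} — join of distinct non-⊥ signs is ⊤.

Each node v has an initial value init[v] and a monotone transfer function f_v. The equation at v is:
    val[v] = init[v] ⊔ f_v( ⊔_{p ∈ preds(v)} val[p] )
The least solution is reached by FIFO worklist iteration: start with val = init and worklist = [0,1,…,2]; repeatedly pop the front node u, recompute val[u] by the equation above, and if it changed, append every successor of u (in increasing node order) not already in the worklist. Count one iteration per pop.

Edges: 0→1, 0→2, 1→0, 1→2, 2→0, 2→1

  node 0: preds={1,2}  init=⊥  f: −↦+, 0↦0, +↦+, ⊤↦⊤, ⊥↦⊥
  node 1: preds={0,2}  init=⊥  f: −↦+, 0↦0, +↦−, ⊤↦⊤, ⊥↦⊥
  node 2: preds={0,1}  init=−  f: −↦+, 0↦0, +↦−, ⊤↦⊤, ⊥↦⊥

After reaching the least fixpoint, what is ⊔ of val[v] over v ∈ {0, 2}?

Worklist (6 pops):
  #1 pop 0: in=− → + (was ⊥); enqueue []
  #2 pop 1: in=⊤ → ⊤ (was ⊥); enqueue [0]
  #3 pop 2: in=⊤ → ⊤ (was −); enqueue [1]
  #4 pop 0: in=⊤ → ⊤ (was +); enqueue [2]
  #5 pop 1: in=⊤ → ⊤ (no change)
  #6 pop 2: in=⊤ → ⊤ (no change)

Fixpoint:
  val[0] = ⊤
  val[1] = ⊤
  val[2] = ⊤

⊤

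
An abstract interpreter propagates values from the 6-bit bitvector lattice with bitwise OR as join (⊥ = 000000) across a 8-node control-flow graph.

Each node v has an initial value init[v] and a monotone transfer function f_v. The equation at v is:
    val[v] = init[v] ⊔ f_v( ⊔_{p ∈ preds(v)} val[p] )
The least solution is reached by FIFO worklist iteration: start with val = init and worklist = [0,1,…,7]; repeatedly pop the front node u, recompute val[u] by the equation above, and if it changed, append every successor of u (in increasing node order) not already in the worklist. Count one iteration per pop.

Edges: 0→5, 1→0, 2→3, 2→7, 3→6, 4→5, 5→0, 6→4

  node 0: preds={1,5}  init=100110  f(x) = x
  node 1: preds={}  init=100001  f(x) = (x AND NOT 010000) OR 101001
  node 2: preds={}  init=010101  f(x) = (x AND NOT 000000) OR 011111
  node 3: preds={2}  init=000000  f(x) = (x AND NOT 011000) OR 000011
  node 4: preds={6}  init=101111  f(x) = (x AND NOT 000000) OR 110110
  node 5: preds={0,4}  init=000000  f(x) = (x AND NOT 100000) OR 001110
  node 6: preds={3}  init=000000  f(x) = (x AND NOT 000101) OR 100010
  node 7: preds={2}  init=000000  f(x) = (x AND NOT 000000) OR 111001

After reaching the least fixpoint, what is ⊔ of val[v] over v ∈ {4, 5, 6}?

Worklist (11 pops):
  #1 pop 0: in=100001 → 100111 (was 100110); enqueue []
  #2 pop 1: in=000000 → 101001 (was 100001); enqueue [0]
  #3 pop 2: in=000000 → 011111 (was 010101); enqueue []
  #4 pop 3: in=011111 → 000111 (was 000000); enqueue []
  #5 pop 4: in=000000 → 111111 (was 101111); enqueue []
  #6 pop 5: in=111111 → 011111 (was 000000); enqueue []
  #7 pop 6: in=000111 → 100010 (was 000000); enqueue [4]
  #8 pop 7: in=011111 → 111111 (was 000000); enqueue []
  #9 pop 0: in=111111 → 111111 (was 100111); enqueue [5]
  #10 pop 4: in=100010 → 111111 (no change)
  #11 pop 5: in=111111 → 011111 (no change)

Fixpoint:
  val[0] = 111111
  val[1] = 101001
  val[2] = 011111
  val[3] = 000111
  val[4] = 111111
  val[5] = 011111
  val[6] = 100010
  val[7] = 111111

111111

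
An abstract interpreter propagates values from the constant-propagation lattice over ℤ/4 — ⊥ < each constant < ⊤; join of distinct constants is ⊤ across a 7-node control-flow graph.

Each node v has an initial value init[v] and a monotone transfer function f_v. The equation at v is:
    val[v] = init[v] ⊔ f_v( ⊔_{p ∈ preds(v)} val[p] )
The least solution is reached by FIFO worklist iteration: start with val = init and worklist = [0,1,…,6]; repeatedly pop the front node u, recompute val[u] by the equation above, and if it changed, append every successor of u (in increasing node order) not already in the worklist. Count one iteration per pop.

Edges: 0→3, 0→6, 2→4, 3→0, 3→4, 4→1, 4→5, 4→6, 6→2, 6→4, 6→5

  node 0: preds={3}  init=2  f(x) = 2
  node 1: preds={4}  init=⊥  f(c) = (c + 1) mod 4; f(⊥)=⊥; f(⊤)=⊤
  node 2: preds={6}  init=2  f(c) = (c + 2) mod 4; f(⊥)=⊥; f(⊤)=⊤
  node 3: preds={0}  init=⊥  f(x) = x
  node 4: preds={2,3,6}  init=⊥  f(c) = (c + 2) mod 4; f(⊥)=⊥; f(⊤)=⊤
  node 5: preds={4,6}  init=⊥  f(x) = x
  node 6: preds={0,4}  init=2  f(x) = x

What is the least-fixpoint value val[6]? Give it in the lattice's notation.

Iteration log — 12 steps:
  step 1. node 0  ⊔preds=⊥  new=2  stable
  step 2. node 1  ⊔preds=⊥  new=⊥  stable
  step 3. node 2  ⊔preds=2  new=⊤  old=2  +wl: 
  step 4. node 3  ⊔preds=2  new=2  old=⊥  +wl: 0
  step 5. node 4  ⊔preds=⊤  new=⊤  old=⊥  +wl: 1
  step 6. node 5  ⊔preds=⊤  new=⊤  old=⊥  +wl: 
  step 7. node 6  ⊔preds=⊤  new=⊤  old=2  +wl: 2,4,5
  step 8. node 0  ⊔preds=2  new=2  stable
  step 9. node 1  ⊔preds=⊤  new=⊤  old=⊥  +wl: 
  step 10. node 2  ⊔preds=⊤  new=⊤  stable
  step 11. node 4  ⊔preds=⊤  new=⊤  stable
  step 12. node 5  ⊔preds=⊤  new=⊤  stable

Least fixpoint reached:
  node 0: 2
  node 1: ⊤
  node 2: ⊤
  node 3: 2
  node 4: ⊤
  node 5: ⊤
  node 6: ⊤

⊤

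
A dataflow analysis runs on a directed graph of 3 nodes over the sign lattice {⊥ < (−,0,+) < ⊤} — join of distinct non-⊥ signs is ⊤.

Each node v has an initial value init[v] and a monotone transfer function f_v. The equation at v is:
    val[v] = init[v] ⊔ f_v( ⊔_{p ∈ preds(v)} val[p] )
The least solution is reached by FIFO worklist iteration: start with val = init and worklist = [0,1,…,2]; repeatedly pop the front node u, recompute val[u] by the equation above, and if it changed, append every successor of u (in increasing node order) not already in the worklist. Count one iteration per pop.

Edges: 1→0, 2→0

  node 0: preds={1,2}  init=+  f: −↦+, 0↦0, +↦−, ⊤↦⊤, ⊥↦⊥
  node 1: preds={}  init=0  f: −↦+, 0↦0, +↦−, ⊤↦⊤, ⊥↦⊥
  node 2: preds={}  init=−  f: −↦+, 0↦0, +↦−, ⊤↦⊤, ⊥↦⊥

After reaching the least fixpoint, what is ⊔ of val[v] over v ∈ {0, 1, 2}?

⊤

Iteration log — 3 steps:
  step 1. node 0  ⊔preds=⊤  new=⊤  old=+  +wl: 
  step 2. node 1  ⊔preds=⊥  new=0  stable
  step 3. node 2  ⊔preds=⊥  new=−  stable

Least fixpoint reached:
  node 0: ⊤
  node 1: 0
  node 2: −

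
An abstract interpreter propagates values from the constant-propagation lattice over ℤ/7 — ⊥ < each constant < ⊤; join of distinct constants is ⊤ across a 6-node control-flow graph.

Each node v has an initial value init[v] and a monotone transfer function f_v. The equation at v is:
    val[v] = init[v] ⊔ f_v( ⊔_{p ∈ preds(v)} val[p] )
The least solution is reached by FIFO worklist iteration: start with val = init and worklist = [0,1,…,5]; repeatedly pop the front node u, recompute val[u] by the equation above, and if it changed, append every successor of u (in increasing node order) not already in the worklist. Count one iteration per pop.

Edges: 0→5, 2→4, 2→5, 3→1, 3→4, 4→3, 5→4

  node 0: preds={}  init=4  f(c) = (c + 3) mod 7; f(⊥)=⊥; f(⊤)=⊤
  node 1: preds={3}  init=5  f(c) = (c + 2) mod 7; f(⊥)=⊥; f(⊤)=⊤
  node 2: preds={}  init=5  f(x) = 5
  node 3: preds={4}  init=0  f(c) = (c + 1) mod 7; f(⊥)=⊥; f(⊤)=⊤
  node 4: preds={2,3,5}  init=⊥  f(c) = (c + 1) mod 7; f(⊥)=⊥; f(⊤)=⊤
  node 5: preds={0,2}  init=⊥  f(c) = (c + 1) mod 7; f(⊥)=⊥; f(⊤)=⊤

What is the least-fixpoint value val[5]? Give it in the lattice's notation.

⊤

Iteration log — 9 steps:
  step 1. node 0  ⊔preds=⊥  new=4  stable
  step 2. node 1  ⊔preds=0  new=⊤  old=5  +wl: 
  step 3. node 2  ⊔preds=⊥  new=5  stable
  step 4. node 3  ⊔preds=⊥  new=0  stable
  step 5. node 4  ⊔preds=⊤  new=⊤  old=⊥  +wl: 3
  step 6. node 5  ⊔preds=⊤  new=⊤  old=⊥  +wl: 4
  step 7. node 3  ⊔preds=⊤  new=⊤  old=0  +wl: 1
  step 8. node 4  ⊔preds=⊤  new=⊤  stable
  step 9. node 1  ⊔preds=⊤  new=⊤  stable

Least fixpoint reached:
  node 0: 4
  node 1: ⊤
  node 2: 5
  node 3: ⊤
  node 4: ⊤
  node 5: ⊤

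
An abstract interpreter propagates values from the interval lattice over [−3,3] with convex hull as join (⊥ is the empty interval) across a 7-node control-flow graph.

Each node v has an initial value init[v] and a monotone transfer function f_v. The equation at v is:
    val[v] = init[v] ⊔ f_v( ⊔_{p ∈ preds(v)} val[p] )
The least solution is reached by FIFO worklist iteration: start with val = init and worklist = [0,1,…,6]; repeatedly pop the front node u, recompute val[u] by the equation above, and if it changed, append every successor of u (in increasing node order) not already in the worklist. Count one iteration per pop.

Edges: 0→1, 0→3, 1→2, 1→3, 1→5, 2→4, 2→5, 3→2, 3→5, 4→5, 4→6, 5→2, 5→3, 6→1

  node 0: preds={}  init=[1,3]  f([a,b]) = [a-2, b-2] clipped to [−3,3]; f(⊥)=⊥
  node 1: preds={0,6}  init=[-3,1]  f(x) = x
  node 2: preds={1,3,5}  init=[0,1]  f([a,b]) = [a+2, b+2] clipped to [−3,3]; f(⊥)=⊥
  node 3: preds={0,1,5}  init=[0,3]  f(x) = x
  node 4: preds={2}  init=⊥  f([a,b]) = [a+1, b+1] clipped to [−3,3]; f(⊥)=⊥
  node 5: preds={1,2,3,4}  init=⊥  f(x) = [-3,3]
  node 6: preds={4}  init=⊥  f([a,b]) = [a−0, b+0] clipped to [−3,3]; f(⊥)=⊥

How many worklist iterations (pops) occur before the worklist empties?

Iteration log — 10 steps:
  step 1. node 0  ⊔preds=⊥  new=[1,3]  stable
  step 2. node 1  ⊔preds=[1,3]  new=[-3,3]  old=[-3,1]  +wl: 
  step 3. node 2  ⊔preds=[-3,3]  new=[-1,3]  old=[0,1]  +wl: 
  step 4. node 3  ⊔preds=[-3,3]  new=[-3,3]  old=[0,3]  +wl: 2
  step 5. node 4  ⊔preds=[-1,3]  new=[0,3]  old=⊥  +wl: 
  step 6. node 5  ⊔preds=[-3,3]  new=[-3,3]  old=⊥  +wl: 3
  step 7. node 6  ⊔preds=[0,3]  new=[0,3]  old=⊥  +wl: 1
  step 8. node 2  ⊔preds=[-3,3]  new=[-1,3]  stable
  step 9. node 3  ⊔preds=[-3,3]  new=[-3,3]  stable
  step 10. node 1  ⊔preds=[0,3]  new=[-3,3]  stable

Least fixpoint reached:
  node 0: [1,3]
  node 1: [-3,3]
  node 2: [-1,3]
  node 3: [-3,3]
  node 4: [0,3]
  node 5: [-3,3]
  node 6: [0,3]

10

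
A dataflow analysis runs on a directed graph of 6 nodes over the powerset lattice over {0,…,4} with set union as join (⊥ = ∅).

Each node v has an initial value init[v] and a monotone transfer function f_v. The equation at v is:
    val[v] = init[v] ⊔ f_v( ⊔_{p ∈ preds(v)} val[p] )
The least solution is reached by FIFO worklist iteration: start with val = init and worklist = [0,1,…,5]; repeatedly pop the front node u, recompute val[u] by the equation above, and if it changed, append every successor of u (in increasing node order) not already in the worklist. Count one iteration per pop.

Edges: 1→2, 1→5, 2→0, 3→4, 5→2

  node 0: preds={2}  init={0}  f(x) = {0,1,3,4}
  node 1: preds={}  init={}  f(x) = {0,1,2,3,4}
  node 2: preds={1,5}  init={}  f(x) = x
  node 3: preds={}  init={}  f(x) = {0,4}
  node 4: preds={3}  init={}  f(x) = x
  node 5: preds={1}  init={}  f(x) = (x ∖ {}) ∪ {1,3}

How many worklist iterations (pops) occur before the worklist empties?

8

Iteration log — 8 steps:
  step 1. node 0  ⊔preds={}  new={0,1,3,4}  old={0}  +wl: 
  step 2. node 1  ⊔preds={}  new={0,1,2,3,4}  old={}  +wl: 
  step 3. node 2  ⊔preds={0,1,2,3,4}  new={0,1,2,3,4}  old={}  +wl: 0
  step 4. node 3  ⊔preds={}  new={0,4}  old={}  +wl: 
  step 5. node 4  ⊔preds={0,4}  new={0,4}  old={}  +wl: 
  step 6. node 5  ⊔preds={0,1,2,3,4}  new={0,1,2,3,4}  old={}  +wl: 2
  step 7. node 0  ⊔preds={0,1,2,3,4}  new={0,1,3,4}  stable
  step 8. node 2  ⊔preds={0,1,2,3,4}  new={0,1,2,3,4}  stable

Least fixpoint reached:
  node 0: {0,1,3,4}
  node 1: {0,1,2,3,4}
  node 2: {0,1,2,3,4}
  node 3: {0,4}
  node 4: {0,4}
  node 5: {0,1,2,3,4}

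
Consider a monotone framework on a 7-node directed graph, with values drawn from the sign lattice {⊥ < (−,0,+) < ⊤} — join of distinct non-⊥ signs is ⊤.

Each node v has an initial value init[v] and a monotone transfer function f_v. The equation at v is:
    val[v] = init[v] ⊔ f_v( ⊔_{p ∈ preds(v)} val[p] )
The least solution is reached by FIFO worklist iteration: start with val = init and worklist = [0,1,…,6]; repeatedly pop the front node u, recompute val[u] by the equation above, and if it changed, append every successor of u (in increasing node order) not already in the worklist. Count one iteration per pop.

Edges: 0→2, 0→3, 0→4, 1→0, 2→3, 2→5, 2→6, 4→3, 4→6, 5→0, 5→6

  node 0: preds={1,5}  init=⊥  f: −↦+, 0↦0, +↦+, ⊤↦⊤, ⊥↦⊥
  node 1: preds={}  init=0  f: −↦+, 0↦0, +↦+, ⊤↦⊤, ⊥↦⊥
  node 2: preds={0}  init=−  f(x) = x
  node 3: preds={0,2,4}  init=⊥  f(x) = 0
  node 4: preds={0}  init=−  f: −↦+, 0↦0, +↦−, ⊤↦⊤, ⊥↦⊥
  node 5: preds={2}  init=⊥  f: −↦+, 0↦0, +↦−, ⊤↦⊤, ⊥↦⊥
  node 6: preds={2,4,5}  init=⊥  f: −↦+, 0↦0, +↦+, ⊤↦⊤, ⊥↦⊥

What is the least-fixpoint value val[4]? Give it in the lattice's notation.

⊤

Iteration log — 12 steps:
  step 1. node 0  ⊔preds=0  new=0  old=⊥  +wl: 
  step 2. node 1  ⊔preds=⊥  new=0  stable
  step 3. node 2  ⊔preds=0  new=⊤  old=−  +wl: 
  step 4. node 3  ⊔preds=⊤  new=0  old=⊥  +wl: 
  step 5. node 4  ⊔preds=0  new=⊤  old=−  +wl: 3
  step 6. node 5  ⊔preds=⊤  new=⊤  old=⊥  +wl: 0
  step 7. node 6  ⊔preds=⊤  new=⊤  old=⊥  +wl: 
  step 8. node 3  ⊔preds=⊤  new=0  stable
  step 9. node 0  ⊔preds=⊤  new=⊤  old=0  +wl: 2,3,4
  step 10. node 2  ⊔preds=⊤  new=⊤  stable
  step 11. node 3  ⊔preds=⊤  new=0  stable
  step 12. node 4  ⊔preds=⊤  new=⊤  stable

Least fixpoint reached:
  node 0: ⊤
  node 1: 0
  node 2: ⊤
  node 3: 0
  node 4: ⊤
  node 5: ⊤
  node 6: ⊤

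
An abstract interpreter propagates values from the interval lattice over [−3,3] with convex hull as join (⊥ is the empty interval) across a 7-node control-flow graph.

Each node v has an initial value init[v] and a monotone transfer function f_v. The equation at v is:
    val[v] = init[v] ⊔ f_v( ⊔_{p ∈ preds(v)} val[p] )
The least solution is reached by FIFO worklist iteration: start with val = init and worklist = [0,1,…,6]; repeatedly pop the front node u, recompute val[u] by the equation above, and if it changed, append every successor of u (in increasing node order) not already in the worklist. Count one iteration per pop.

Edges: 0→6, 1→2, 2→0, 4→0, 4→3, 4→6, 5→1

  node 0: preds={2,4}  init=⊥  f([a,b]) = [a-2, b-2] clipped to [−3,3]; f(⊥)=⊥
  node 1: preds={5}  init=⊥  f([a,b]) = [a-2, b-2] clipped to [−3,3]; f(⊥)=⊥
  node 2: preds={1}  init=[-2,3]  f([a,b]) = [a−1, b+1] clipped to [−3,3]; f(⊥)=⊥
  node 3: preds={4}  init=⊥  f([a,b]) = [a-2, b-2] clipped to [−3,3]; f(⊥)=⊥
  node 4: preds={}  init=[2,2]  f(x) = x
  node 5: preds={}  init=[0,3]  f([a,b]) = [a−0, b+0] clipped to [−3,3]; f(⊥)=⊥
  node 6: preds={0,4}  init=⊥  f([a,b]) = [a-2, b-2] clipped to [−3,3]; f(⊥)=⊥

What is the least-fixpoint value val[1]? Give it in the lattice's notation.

Trace (8 dequeues):
  [1] u=0 | in [-2,3] | out [-3,1] | prev ⊥ | push {}
  [2] u=1 | in [0,3] | out [-2,1] | prev ⊥ | push {}
  [3] u=2 | in [-2,1] | out [-3,3] | prev [-2,3] | push {0}
  [4] u=3 | in [2,2] | out [0,0] | prev ⊥ | push {}
  [5] u=4 | in ⊥ | out [2,2] | ==
  [6] u=5 | in ⊥ | out [0,3] | ==
  [7] u=6 | in [-3,2] | out [-3,0] | prev ⊥ | push {}
  [8] u=0 | in [-3,3] | out [-3,1] | ==

Converged values:
  [0] [-3,1]
  [1] [-2,1]
  [2] [-3,3]
  [3] [0,0]
  [4] [2,2]
  [5] [0,3]
  [6] [-3,0]

[-2,1]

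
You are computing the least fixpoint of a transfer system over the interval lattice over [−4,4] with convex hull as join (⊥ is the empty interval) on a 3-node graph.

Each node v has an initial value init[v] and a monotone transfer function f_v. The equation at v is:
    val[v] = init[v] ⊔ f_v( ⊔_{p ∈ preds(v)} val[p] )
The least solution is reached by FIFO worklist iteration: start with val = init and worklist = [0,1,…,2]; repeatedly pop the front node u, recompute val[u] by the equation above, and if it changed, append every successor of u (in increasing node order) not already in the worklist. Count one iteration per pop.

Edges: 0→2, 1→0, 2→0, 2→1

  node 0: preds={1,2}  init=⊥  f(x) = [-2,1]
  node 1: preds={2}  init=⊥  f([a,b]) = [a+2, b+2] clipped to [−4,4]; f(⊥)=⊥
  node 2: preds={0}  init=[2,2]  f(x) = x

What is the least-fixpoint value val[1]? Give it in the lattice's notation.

Worklist (6 pops):
  #1 pop 0: in=[2,2] → [-2,1] (was ⊥); enqueue []
  #2 pop 1: in=[2,2] → [4,4] (was ⊥); enqueue [0]
  #3 pop 2: in=[-2,1] → [-2,2] (was [2,2]); enqueue [1]
  #4 pop 0: in=[-2,4] → [-2,1] (no change)
  #5 pop 1: in=[-2,2] → [0,4] (was [4,4]); enqueue [0]
  #6 pop 0: in=[-2,4] → [-2,1] (no change)

Fixpoint:
  val[0] = [-2,1]
  val[1] = [0,4]
  val[2] = [-2,2]

[0,4]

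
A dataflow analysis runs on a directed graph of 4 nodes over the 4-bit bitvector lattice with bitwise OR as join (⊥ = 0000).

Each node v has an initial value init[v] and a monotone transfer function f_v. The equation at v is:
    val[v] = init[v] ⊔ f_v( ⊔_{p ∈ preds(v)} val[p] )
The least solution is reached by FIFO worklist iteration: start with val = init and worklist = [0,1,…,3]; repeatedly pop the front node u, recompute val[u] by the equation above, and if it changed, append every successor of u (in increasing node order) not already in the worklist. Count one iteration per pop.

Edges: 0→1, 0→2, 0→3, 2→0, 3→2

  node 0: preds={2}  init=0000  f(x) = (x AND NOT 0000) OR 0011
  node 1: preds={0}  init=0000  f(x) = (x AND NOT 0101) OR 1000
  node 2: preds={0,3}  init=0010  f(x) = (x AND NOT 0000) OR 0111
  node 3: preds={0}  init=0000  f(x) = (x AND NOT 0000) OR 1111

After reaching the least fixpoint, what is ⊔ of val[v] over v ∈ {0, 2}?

1111

Worklist (12 pops):
  #1 pop 0: in=0010 → 0011 (was 0000); enqueue []
  #2 pop 1: in=0011 → 1010 (was 0000); enqueue []
  #3 pop 2: in=0011 → 0111 (was 0010); enqueue [0]
  #4 pop 3: in=0011 → 1111 (was 0000); enqueue [2]
  #5 pop 0: in=0111 → 0111 (was 0011); enqueue [1,3]
  #6 pop 2: in=1111 → 1111 (was 0111); enqueue [0]
  #7 pop 1: in=0111 → 1010 (no change)
  #8 pop 3: in=0111 → 1111 (no change)
  #9 pop 0: in=1111 → 1111 (was 0111); enqueue [1,2,3]
  #10 pop 1: in=1111 → 1010 (no change)
  #11 pop 2: in=1111 → 1111 (no change)
  #12 pop 3: in=1111 → 1111 (no change)

Fixpoint:
  val[0] = 1111
  val[1] = 1010
  val[2] = 1111
  val[3] = 1111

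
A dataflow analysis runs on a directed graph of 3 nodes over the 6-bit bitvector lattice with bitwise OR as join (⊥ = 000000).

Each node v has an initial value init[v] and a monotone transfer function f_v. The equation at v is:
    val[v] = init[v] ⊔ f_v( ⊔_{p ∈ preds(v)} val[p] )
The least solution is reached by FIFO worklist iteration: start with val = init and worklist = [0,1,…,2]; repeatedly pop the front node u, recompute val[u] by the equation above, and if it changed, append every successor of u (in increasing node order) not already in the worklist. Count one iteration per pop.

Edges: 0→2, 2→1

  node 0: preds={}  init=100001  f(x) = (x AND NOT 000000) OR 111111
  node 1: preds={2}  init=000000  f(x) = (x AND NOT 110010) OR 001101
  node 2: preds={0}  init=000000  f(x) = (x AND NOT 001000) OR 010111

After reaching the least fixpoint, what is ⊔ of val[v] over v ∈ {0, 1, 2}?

Iteration log — 4 steps:
  step 1. node 0  ⊔preds=000000  new=111111  old=100001  +wl: 
  step 2. node 1  ⊔preds=000000  new=001101  old=000000  +wl: 
  step 3. node 2  ⊔preds=111111  new=110111  old=000000  +wl: 1
  step 4. node 1  ⊔preds=110111  new=001101  stable

Least fixpoint reached:
  node 0: 111111
  node 1: 001101
  node 2: 110111

111111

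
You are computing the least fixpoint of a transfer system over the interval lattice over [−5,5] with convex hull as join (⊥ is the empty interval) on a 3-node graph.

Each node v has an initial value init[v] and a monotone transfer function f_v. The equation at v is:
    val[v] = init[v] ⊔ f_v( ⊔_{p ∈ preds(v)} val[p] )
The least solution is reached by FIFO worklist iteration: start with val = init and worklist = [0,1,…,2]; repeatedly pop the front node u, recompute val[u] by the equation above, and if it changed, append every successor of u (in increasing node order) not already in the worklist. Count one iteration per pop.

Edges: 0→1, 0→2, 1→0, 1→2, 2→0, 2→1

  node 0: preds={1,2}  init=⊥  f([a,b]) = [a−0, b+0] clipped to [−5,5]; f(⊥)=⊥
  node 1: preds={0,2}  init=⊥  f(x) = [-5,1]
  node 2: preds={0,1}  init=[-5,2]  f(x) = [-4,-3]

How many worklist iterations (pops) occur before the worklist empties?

4

Trace (4 dequeues):
  [1] u=0 | in [-5,2] | out [-5,2] | prev ⊥ | push {}
  [2] u=1 | in [-5,2] | out [-5,1] | prev ⊥ | push {0}
  [3] u=2 | in [-5,2] | out [-5,2] | ==
  [4] u=0 | in [-5,2] | out [-5,2] | ==

Converged values:
  [0] [-5,2]
  [1] [-5,1]
  [2] [-5,2]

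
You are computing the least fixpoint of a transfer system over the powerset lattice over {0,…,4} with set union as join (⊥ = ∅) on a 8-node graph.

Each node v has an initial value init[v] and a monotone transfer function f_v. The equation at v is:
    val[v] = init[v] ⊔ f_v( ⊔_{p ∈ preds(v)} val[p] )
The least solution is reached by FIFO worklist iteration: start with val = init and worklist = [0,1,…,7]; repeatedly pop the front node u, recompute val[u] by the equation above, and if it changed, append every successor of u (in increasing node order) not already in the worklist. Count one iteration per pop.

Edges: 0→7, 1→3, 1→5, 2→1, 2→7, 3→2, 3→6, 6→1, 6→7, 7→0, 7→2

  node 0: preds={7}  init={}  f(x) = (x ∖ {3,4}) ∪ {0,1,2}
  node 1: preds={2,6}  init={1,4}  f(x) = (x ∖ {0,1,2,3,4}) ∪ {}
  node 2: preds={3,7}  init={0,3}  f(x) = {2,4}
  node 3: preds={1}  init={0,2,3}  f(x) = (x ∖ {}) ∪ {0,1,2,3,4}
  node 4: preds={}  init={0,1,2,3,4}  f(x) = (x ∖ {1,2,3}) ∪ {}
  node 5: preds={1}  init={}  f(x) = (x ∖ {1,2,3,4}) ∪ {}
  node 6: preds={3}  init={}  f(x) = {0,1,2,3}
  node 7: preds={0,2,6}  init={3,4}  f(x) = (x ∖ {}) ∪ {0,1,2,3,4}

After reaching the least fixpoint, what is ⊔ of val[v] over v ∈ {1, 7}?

Worklist (11 pops):
  #1 pop 0: in={3,4} → {0,1,2} (was {}); enqueue []
  #2 pop 1: in={0,3} → {1,4} (no change)
  #3 pop 2: in={0,2,3,4} → {0,2,3,4} (was {0,3}); enqueue [1]
  #4 pop 3: in={1,4} → {0,1,2,3,4} (was {0,2,3}); enqueue [2]
  #5 pop 4: in={} → {0,1,2,3,4} (no change)
  #6 pop 5: in={1,4} → {} (no change)
  #7 pop 6: in={0,1,2,3,4} → {0,1,2,3} (was {}); enqueue []
  #8 pop 7: in={0,1,2,3,4} → {0,1,2,3,4} (was {3,4}); enqueue [0]
  #9 pop 1: in={0,1,2,3,4} → {1,4} (no change)
  #10 pop 2: in={0,1,2,3,4} → {0,2,3,4} (no change)
  #11 pop 0: in={0,1,2,3,4} → {0,1,2} (no change)

Fixpoint:
  val[0] = {0,1,2}
  val[1] = {1,4}
  val[2] = {0,2,3,4}
  val[3] = {0,1,2,3,4}
  val[4] = {0,1,2,3,4}
  val[5] = {}
  val[6] = {0,1,2,3}
  val[7] = {0,1,2,3,4}

{0,1,2,3,4}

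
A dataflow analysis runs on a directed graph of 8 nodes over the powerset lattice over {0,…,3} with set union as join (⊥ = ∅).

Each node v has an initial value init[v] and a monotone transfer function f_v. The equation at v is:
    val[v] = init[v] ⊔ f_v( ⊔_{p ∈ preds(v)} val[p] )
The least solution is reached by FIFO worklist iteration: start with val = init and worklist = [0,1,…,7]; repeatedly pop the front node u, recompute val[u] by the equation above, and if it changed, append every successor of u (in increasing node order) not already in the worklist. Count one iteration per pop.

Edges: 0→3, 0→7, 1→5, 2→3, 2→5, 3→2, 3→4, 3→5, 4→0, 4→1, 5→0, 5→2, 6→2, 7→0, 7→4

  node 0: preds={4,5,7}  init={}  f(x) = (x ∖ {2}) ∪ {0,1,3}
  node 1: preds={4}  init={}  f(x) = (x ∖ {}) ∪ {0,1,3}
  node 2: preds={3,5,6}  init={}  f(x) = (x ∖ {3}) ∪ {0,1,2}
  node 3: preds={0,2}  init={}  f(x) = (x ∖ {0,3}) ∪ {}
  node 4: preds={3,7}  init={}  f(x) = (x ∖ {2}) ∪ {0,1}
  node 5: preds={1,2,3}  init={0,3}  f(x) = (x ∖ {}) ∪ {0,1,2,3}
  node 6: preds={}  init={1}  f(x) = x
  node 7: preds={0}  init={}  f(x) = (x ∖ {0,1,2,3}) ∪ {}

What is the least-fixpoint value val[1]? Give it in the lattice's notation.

{0,1,3}

Trace (11 dequeues):
  [1] u=0 | in {0,3} | out {0,1,3} | prev {} | push {}
  [2] u=1 | in {} | out {0,1,3} | prev {} | push {}
  [3] u=2 | in {0,1,3} | out {0,1,2} | prev {} | push {}
  [4] u=3 | in {0,1,2,3} | out {1,2} | prev {} | push {2}
  [5] u=4 | in {1,2} | out {0,1} | prev {} | push {0,1}
  [6] u=5 | in {0,1,2,3} | out {0,1,2,3} | prev {0,3} | push {}
  [7] u=6 | in {} | out {1} | ==
  [8] u=7 | in {0,1,3} | out {} | ==
  [9] u=2 | in {0,1,2,3} | out {0,1,2} | ==
  [10] u=0 | in {0,1,2,3} | out {0,1,3} | ==
  [11] u=1 | in {0,1} | out {0,1,3} | ==

Converged values:
  [0] {0,1,3}
  [1] {0,1,3}
  [2] {0,1,2}
  [3] {1,2}
  [4] {0,1}
  [5] {0,1,2,3}
  [6] {1}
  [7] {}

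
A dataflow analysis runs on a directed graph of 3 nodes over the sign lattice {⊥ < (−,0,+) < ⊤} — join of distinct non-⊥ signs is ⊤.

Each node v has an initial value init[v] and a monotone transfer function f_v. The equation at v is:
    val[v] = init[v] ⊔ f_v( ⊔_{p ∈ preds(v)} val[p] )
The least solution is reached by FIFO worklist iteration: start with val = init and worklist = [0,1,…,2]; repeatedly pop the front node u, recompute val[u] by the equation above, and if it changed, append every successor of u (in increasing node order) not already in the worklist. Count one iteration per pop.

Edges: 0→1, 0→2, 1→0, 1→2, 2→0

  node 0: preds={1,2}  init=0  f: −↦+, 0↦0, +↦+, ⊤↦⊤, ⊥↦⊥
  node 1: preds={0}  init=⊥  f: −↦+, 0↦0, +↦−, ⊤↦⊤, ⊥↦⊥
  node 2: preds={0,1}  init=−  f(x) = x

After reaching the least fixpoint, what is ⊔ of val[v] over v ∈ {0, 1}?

⊤

Iteration log — 4 steps:
  step 1. node 0  ⊔preds=−  new=⊤  old=0  +wl: 
  step 2. node 1  ⊔preds=⊤  new=⊤  old=⊥  +wl: 0
  step 3. node 2  ⊔preds=⊤  new=⊤  old=−  +wl: 
  step 4. node 0  ⊔preds=⊤  new=⊤  stable

Least fixpoint reached:
  node 0: ⊤
  node 1: ⊤
  node 2: ⊤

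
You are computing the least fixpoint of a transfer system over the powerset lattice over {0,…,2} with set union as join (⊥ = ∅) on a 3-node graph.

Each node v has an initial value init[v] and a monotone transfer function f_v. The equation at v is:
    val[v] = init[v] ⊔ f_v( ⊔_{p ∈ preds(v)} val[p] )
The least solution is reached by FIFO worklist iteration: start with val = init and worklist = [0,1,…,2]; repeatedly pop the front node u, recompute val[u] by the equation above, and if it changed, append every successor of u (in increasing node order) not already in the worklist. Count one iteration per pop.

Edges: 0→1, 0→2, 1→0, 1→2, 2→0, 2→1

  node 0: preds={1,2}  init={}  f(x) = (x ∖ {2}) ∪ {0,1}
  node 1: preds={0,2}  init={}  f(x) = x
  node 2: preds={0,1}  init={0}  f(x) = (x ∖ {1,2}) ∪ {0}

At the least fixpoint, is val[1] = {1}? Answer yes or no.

no

Worklist (4 pops):
  #1 pop 0: in={0} → {0,1} (was {}); enqueue []
  #2 pop 1: in={0,1} → {0,1} (was {}); enqueue [0]
  #3 pop 2: in={0,1} → {0} (no change)
  #4 pop 0: in={0,1} → {0,1} (no change)

Fixpoint:
  val[0] = {0,1}
  val[1] = {0,1}
  val[2] = {0}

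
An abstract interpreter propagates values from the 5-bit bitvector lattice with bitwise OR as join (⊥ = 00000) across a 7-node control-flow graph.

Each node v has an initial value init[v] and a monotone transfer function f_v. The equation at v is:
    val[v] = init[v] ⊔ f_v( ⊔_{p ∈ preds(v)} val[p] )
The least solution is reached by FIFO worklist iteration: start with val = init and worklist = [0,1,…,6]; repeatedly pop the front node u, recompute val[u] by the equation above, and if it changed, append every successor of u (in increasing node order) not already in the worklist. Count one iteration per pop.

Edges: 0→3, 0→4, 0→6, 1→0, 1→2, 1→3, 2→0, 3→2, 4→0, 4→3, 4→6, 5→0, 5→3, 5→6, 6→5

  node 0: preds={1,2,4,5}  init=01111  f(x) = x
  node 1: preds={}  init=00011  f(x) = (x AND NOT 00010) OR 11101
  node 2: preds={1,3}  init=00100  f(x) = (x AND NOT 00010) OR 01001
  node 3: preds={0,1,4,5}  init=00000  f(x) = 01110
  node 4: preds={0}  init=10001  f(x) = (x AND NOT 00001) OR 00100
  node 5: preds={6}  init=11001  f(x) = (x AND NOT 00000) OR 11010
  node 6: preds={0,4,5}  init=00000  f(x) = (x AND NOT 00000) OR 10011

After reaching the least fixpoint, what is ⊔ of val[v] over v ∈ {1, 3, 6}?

Worklist (14 pops):
  #1 pop 0: in=11111 → 11111 (was 01111); enqueue []
  #2 pop 1: in=00000 → 11111 (was 00011); enqueue [0]
  #3 pop 2: in=11111 → 11101 (was 00100); enqueue []
  #4 pop 3: in=11111 → 01110 (was 00000); enqueue [2]
  #5 pop 4: in=11111 → 11111 (was 10001); enqueue [3]
  #6 pop 5: in=00000 → 11011 (was 11001); enqueue []
  #7 pop 6: in=11111 → 11111 (was 00000); enqueue [5]
  #8 pop 0: in=11111 → 11111 (no change)
  #9 pop 2: in=11111 → 11101 (no change)
  #10 pop 3: in=11111 → 01110 (no change)
  #11 pop 5: in=11111 → 11111 (was 11011); enqueue [0,3,6]
  #12 pop 0: in=11111 → 11111 (no change)
  #13 pop 3: in=11111 → 01110 (no change)
  #14 pop 6: in=11111 → 11111 (no change)

Fixpoint:
  val[0] = 11111
  val[1] = 11111
  val[2] = 11101
  val[3] = 01110
  val[4] = 11111
  val[5] = 11111
  val[6] = 11111

11111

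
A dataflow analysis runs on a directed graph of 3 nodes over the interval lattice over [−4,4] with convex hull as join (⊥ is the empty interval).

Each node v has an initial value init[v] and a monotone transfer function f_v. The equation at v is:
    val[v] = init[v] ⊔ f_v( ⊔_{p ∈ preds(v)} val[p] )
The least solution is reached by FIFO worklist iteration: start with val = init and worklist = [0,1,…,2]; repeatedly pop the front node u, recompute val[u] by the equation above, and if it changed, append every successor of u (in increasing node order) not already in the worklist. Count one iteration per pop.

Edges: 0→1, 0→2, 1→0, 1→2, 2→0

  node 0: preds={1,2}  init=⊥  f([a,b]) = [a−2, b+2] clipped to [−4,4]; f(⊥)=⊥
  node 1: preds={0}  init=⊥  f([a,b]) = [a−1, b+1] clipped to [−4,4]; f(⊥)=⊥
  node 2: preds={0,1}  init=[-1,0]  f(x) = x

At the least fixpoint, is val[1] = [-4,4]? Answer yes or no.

Worklist (7 pops):
  #1 pop 0: in=[-1,0] → [-3,2] (was ⊥); enqueue []
  #2 pop 1: in=[-3,2] → [-4,3] (was ⊥); enqueue [0]
  #3 pop 2: in=[-4,3] → [-4,3] (was [-1,0]); enqueue []
  #4 pop 0: in=[-4,3] → [-4,4] (was [-3,2]); enqueue [1,2]
  #5 pop 1: in=[-4,4] → [-4,4] (was [-4,3]); enqueue [0]
  #6 pop 2: in=[-4,4] → [-4,4] (was [-4,3]); enqueue []
  #7 pop 0: in=[-4,4] → [-4,4] (no change)

Fixpoint:
  val[0] = [-4,4]
  val[1] = [-4,4]
  val[2] = [-4,4]

yes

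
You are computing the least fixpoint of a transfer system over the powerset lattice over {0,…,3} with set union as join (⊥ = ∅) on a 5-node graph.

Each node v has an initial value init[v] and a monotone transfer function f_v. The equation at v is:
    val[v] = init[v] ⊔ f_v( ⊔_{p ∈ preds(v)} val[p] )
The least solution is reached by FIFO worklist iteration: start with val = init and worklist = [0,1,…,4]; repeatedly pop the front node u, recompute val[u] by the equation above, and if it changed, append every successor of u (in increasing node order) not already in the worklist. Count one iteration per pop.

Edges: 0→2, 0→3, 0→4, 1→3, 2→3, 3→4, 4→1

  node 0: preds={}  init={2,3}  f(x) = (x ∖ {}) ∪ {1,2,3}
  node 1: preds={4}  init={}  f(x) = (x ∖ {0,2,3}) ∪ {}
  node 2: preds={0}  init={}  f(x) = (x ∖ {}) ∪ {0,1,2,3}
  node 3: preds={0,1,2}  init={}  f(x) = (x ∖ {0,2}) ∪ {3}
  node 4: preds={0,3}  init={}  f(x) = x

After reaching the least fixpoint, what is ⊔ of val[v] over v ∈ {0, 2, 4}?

Iteration log — 7 steps:
  step 1. node 0  ⊔preds={}  new={1,2,3}  old={2,3}  +wl: 
  step 2. node 1  ⊔preds={}  new={}  stable
  step 3. node 2  ⊔preds={1,2,3}  new={0,1,2,3}  old={}  +wl: 
  step 4. node 3  ⊔preds={0,1,2,3}  new={1,3}  old={}  +wl: 
  step 5. node 4  ⊔preds={1,2,3}  new={1,2,3}  old={}  +wl: 1
  step 6. node 1  ⊔preds={1,2,3}  new={1}  old={}  +wl: 3
  step 7. node 3  ⊔preds={0,1,2,3}  new={1,3}  stable

Least fixpoint reached:
  node 0: {1,2,3}
  node 1: {1}
  node 2: {0,1,2,3}
  node 3: {1,3}
  node 4: {1,2,3}

{0,1,2,3}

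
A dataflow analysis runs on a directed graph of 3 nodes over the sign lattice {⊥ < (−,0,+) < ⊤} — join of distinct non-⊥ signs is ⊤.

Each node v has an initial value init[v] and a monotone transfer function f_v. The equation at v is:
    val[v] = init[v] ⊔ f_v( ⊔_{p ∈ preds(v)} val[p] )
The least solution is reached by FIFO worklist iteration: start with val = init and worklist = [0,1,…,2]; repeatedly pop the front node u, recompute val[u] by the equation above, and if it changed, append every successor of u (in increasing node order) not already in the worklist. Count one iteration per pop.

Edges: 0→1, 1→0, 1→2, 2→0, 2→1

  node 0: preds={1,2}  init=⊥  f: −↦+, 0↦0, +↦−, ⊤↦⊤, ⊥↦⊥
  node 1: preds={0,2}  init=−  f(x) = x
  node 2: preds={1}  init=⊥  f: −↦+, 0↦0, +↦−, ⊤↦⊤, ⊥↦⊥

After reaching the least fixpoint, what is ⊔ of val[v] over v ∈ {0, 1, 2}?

⊤

Trace (5 dequeues):
  [1] u=0 | in − | out + | prev ⊥ | push {}
  [2] u=1 | in + | out ⊤ | prev − | push {0}
  [3] u=2 | in ⊤ | out ⊤ | prev ⊥ | push {1}
  [4] u=0 | in ⊤ | out ⊤ | prev + | push {}
  [5] u=1 | in ⊤ | out ⊤ | ==

Converged values:
  [0] ⊤
  [1] ⊤
  [2] ⊤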